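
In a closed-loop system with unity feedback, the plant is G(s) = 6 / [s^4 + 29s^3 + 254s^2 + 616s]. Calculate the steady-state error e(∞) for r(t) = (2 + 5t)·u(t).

The denominator has no term below 616s — 1 pole at s=0, type 1. Taking each input component in turn:
  • 2: tracked with zero error.
  • 5t: e_ss = 5/K_v with K_v=3/308 → 1540/3.
Total e_ss = 1540/3.

1540/3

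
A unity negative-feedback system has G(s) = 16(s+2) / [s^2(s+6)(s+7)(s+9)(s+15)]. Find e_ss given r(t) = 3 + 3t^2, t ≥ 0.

Two free integrators in G(s): this is a type 2 system. Taking each input component in turn:
  • 3: tracked with zero error.
  • 3t^2: e_ss = 6/K_a with K_a=16/2835 → 1063.125.
Total e_ss = 1063.125.

1063.125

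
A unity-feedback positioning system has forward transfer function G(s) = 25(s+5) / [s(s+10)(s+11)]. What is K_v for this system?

25/22

The open loop has one pole at the origin → type 1 system.
K_v = lim_{s→0} s·G(s) = 25·5 / (10·11) = 25/22.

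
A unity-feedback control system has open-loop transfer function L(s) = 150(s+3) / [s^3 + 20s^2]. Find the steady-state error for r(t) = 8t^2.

32/45

Factoring s^2 from the denominator leaves a polynomial with constant term 20, so the system is type 2.
K_a = lim_{s→0} s^2·L(s) = 150·3 / 20 = 22.5.
r(t) = 8t^2 gives R(s) = 16/s^3.
e_ss = 16/K_a = 16/22.5 = 32/45.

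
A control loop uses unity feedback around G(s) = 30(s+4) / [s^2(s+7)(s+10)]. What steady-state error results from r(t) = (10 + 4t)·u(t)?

G(s) has two factors of s in the denominator, so the system is type 2. By superposition:
  • 10: tracked with zero error.
  • 4t: tracked with zero error.
Total e_ss = 0.

0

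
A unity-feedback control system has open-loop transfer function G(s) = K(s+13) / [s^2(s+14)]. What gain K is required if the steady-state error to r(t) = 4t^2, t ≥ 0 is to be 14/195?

120

G(s) has two factors of s in the denominator, so the system is type 2.
K_a = lim_{s→0} s^2·G(s) = K·13 / (14) = (13/14)·K.
e_ss = 8/K_a = 14/195 ⇒ K_a = 780/7 ⇒ K = (780/7)/(13/14) = 120.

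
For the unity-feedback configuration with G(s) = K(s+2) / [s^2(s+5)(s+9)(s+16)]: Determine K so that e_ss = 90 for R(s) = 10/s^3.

40

G(s) has two factors of s in the denominator, so the system is type 2.
K_a = lim_{s→0} s^2·G(s) = K·2 / (5·9·16) = (1/360)·K.
e_ss = 10/K_a = 90 ⇒ K_a = 1/9 ⇒ K = (1/9)/(1/360) = 40.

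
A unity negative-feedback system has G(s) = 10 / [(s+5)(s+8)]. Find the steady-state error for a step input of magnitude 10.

8

G(s) has no factors of s in the denominator, so the system is type 0.
K_p = lim_{s→0} G(s) = 10 / (5·8) = 0.25.
e_ss = 10/(1 + K_p) = 10/1.25 = 8.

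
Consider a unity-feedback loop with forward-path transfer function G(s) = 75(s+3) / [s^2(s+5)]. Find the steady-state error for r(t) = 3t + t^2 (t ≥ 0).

System type = 2 (two poles at s=0). Taking each input component in turn:
  • 3t: tracked with zero error.
  • t^2: e_ss = 2/K_a with K_a=45 → 2/45.
Total e_ss = 2/45.

2/45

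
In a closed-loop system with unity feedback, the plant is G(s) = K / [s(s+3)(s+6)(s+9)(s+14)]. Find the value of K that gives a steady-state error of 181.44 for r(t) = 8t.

100

One free integrator in G(s): this is a type 1 system.
K_v = lim_{s→0} s·G(s) = K / (3·6·9·14) = (1/2268)·K.
e_ss = 8/K_v = 181.44 ⇒ K_v = 25/567 ⇒ K = (25/567)/(1/2268) = 100.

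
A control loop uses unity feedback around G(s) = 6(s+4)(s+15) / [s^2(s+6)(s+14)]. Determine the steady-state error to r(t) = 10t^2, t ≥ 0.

14/3

System type = 2 (two poles at s=0).
K_a = lim_{s→0} s^2·G(s) = 6·4·15 / (6·14) = 30/7.
r(t) = 10t^2 gives R(s) = 20/s^3.
e_ss = 20/K_a = 20/(30/7) = 14/3.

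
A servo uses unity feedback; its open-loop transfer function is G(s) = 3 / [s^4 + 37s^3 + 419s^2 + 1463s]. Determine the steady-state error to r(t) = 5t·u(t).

Factoring s from the denominator leaves a polynomial with constant term 1463, so the system is type 1.
K_v = lim_{s→0} s·G(s) = 3 / 1463 = 3/1463.
e_ss = 5/K_v = 5/(3/1463) = 7315/3.

7315/3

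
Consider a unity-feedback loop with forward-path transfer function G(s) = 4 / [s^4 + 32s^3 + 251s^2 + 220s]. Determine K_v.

Factoring s from the denominator leaves a polynomial with constant term 220, so the system is type 1.
K_v = lim_{s→0} s·G(s) = 4 / 220 = 1/55.

1/55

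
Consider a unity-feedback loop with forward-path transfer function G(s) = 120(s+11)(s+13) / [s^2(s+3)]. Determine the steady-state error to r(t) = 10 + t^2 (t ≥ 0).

Two free integrators in G(s): this is a type 2 system. Taking each input component in turn:
  • 10: tracked with zero error.
  • t^2: e_ss = 2/K_a with K_a=5720 → 1/2860.
Total e_ss = 1/2860.

1/2860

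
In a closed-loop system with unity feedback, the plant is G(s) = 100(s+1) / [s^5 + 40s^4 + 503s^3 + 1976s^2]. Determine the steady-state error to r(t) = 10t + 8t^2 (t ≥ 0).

316.16

Lowest-order denominator term is 1976s^2, so the open loop has 2 poles at the origin → type 2 system. By superposition:
  • 10t: tracked with zero error.
  • 8t^2: e_ss = 16/K_a with K_a=25/494 → 316.16.
Total e_ss = 316.16.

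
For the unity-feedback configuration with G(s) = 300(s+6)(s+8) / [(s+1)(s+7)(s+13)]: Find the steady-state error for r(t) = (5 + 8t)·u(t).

infinity

No free integrators in G(s): this is a type 0 system. Treating each term separately:
  • 5: e_ss = 5/(1+K_p) with K_p=14400/91 → 455/14491.
  • 8t: a type-0 system cannot track it, e_ss → ∞.
The unbounded component dominates.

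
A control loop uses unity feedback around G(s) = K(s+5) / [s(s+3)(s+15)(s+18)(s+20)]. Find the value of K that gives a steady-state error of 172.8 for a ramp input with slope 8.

150

The open loop has one pole at the origin → type 1 system.
K_v = lim_{s→0} s·G(s) = K·5 / (3·15·18·20) = (1/3240)·K.
e_ss = 8/K_v = 172.8 ⇒ K_v = 5/108 ⇒ K = (5/108)/(1/3240) = 150.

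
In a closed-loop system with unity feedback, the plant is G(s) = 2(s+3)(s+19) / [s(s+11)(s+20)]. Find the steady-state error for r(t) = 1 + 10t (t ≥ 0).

1100/57

System type = 1 (one pole at s=0). Treating each term separately:
  • 1: tracked with zero error.
  • 10t: e_ss = 10/K_v with K_v=57/110 → 1100/57.
Total e_ss = 1100/57.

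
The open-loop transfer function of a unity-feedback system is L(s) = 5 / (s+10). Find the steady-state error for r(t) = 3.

2

No free integrators in L(s): this is a type 0 system.
K_p = lim_{s→0} L(s) = 5 / (10) = 0.5.
e_ss = 3/(1 + K_p) = 3/1.5 = 2.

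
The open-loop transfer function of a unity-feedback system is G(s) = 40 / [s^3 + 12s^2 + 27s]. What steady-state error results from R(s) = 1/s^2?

Factoring s from the denominator leaves a polynomial with constant term 27, so the system is type 1.
K_v = lim_{s→0} s·G(s) = 40 / 27 = 40/27.
e_ss = 1/K_v = 1/(40/27) = 0.675.

0.675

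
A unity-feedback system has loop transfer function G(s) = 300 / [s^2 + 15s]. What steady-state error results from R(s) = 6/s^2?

The denominator has no term below 15s — 1 pole at s=0, type 1.
K_v = lim_{s→0} s·G(s) = 300 / 15 = 20.
e_ss = 6/K_v = 6/20 = 0.3.

0.3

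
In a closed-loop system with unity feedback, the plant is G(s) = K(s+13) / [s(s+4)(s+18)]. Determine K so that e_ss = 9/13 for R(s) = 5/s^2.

G(s) has one factor of s in the denominator, so the system is type 1.
K_v = lim_{s→0} s·G(s) = K·13 / (4·18) = (13/72)·K.
e_ss = 5/K_v = 9/13 ⇒ K_v = 65/9 ⇒ K = (65/9)/(13/72) = 40.

40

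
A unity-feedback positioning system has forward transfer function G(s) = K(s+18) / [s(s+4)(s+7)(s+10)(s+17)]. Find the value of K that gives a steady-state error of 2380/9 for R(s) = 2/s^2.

System type = 1 (one pole at s=0).
K_v = lim_{s→0} s·G(s) = K·18 / (4·7·10·17) = (9/2380)·K.
e_ss = 2/K_v = 2380/9 ⇒ K_v = 9/1190 ⇒ K = (9/1190)/(9/2380) = 2.

2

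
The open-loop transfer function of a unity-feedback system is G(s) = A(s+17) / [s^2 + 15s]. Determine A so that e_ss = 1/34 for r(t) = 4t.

The denominator has no term below 15s — 1 pole at s=0, type 1.
K_v = lim_{s→0} s·G(s) = A·17 / 15 = (17/15)·A.
e_ss = 4/K_v = 1/34 ⇒ K_v = 136 ⇒ A = 136/(17/15) = 120.

120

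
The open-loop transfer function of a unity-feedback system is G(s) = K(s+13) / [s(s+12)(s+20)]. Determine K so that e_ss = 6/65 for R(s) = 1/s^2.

200

System type = 1 (one pole at s=0).
K_v = lim_{s→0} s·G(s) = K·13 / (12·20) = (13/240)·K.
e_ss = 1/K_v = 6/65 ⇒ K_v = 65/6 ⇒ K = (65/6)/(13/240) = 200.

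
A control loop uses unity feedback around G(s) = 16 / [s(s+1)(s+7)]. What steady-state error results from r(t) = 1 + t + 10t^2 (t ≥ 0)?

System type = 1 (one pole at s=0). Treating each term separately:
  • 1: tracked with zero error.
  • t: e_ss = 1/K_v with K_v=16/7 → 0.4375.
  • 10t^2: a type-1 system cannot track it, e_ss → ∞.
The unbounded component dominates.

infinity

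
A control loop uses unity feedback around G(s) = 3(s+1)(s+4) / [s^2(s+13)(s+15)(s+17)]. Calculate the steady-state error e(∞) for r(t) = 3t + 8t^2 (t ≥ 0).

Two free integrators in G(s): this is a type 2 system. By superposition:
  • 3t: tracked with zero error.
  • 8t^2: e_ss = 16/K_a with K_a=4/1105 → 4420.
Total e_ss = 4420.

4420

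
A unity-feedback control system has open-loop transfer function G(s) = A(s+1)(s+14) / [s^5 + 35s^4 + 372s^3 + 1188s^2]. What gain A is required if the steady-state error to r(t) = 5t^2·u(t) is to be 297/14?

Lowest-order denominator term is 1188s^2, so the open loop has 2 poles at the origin → type 2 system.
K_a = lim_{s→0} s^2·G(s) = A·1·14 / 1188 = (7/594)·A.
e_ss = 10/K_a = 297/14 ⇒ K_a = 140/297 ⇒ A = (140/297)/(7/594) = 40.

40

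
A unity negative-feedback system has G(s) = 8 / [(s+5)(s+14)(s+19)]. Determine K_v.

System type = 0 (no poles at s=0).
K_v = lim_{s→0} s·G(s) = 0 (the extra factor of s kills the finite limit).

0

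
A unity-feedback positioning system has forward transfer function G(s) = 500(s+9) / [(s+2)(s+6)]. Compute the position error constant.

The open loop has no poles at the origin → type 0 system.
K_p = lim_{s→0} G(s) = 500·9 / (2·6) = 375.

375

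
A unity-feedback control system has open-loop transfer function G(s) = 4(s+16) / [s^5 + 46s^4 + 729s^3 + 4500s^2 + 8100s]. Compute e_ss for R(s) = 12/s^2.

1518.75

The denominator has no term below 8100s — 1 pole at s=0, type 1.
K_v = lim_{s→0} s·G(s) = 4·16 / 8100 = 16/2025.
e_ss = 12/K_v = 12/(16/2025) = 1518.75.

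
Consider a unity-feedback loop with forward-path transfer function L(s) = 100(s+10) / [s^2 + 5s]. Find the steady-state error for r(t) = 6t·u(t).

Factoring s from the denominator leaves a polynomial with constant term 5, so the system is type 1.
K_v = lim_{s→0} s·L(s) = 100·10 / 5 = 200.
e_ss = 6/K_v = 6/200 = 0.03.

0.03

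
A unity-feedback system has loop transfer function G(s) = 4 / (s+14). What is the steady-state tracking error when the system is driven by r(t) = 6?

14/3

No free integrators in G(s): this is a type 0 system.
K_p = lim_{s→0} G(s) = 4 / (14) = 2/7.
e_ss = 6/(1 + K_p) = 6/(9/7) = 14/3.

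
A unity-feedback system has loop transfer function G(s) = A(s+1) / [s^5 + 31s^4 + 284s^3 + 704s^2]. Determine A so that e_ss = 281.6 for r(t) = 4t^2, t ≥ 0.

The denominator has no term below 704s^2 — 2 poles at s=0, type 2.
K_a = lim_{s→0} s^2·G(s) = A·1 / 704 = (1/704)·A.
e_ss = 8/K_a = 281.6 ⇒ K_a = 5/176 ⇒ A = (5/176)/(1/704) = 20.

20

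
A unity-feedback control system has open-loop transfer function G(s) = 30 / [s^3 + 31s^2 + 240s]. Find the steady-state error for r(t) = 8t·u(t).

64

The denominator has no term below 240s — 1 pole at s=0, type 1.
K_v = lim_{s→0} s·G(s) = 30 / 240 = 0.125.
e_ss = 8/K_v = 8/0.125 = 64.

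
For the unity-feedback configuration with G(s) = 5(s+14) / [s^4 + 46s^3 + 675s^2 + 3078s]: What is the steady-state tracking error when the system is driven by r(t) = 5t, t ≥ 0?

1539/7

Factoring s from the denominator leaves a polynomial with constant term 3078, so the system is type 1.
K_v = lim_{s→0} s·G(s) = 5·14 / 3078 = 35/1539.
e_ss = 5/K_v = 5/(35/1539) = 1539/7.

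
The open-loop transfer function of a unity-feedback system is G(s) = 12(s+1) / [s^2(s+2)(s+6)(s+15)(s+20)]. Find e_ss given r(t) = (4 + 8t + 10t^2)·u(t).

System type = 2 (two poles at s=0). Taking each input component in turn:
  • 4: tracked with zero error.
  • 8t: tracked with zero error.
  • 10t^2: e_ss = 20/K_a with K_a=1/300 → 6000.
Total e_ss = 6000.

6000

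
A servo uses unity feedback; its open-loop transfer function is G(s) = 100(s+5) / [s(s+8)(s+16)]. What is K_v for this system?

125/32

G(s) has one factor of s in the denominator, so the system is type 1.
K_v = lim_{s→0} s·G(s) = 100·5 / (8·16) = 125/32.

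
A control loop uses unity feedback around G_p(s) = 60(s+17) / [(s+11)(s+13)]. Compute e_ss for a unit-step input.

143/1163

G_p(s) has no factors of s in the denominator, so the system is type 0.
K_p = lim_{s→0} G_p(s) = 60·17 / (11·13) = 1020/143.
e_ss = 1/(1 + K_p) = 1/(1163/143) = 143/1163.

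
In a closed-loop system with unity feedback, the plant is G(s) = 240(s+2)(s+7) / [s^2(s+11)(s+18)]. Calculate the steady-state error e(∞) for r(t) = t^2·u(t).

33/280

System type = 2 (two poles at s=0).
K_a = lim_{s→0} s^2·G(s) = 240·2·7 / (11·18) = 560/33.
r(t) = t^2 gives R(s) = 2/s^3.
e_ss = 2/K_a = 2/(560/33) = 33/280.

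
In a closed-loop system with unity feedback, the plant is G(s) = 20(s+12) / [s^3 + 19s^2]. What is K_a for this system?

240/19

Lowest-order denominator term is 19s^2, so the open loop has 2 poles at the origin → type 2 system.
K_a = lim_{s→0} s^2·G(s) = 20·12 / 19 = 240/19.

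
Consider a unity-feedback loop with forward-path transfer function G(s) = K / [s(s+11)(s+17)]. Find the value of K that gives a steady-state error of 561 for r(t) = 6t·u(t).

2

System type = 1 (one pole at s=0).
K_v = lim_{s→0} s·G(s) = K / (11·17) = (1/187)·K.
e_ss = 6/K_v = 561 ⇒ K_v = 2/187 ⇒ K = (2/187)/(1/187) = 2.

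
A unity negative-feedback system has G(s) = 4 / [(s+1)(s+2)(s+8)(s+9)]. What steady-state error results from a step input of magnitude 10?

360/37

System type = 0 (no poles at s=0).
K_p = lim_{s→0} G(s) = 4 / (1·2·8·9) = 1/36.
e_ss = 10/(1 + K_p) = 10/(37/36) = 360/37.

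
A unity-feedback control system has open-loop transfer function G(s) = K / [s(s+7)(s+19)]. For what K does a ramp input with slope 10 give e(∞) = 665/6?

12

System type = 1 (one pole at s=0).
K_v = lim_{s→0} s·G(s) = K / (7·19) = (1/133)·K.
e_ss = 10/K_v = 665/6 ⇒ K_v = 12/133 ⇒ K = (12/133)/(1/133) = 12.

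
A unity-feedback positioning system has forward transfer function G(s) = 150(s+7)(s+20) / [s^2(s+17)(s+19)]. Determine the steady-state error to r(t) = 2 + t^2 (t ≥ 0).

323/10500

The open loop has two poles at the origin → type 2 system. By superposition:
  • 2: tracked with zero error.
  • t^2: e_ss = 2/K_a with K_a=21000/323 → 323/10500.
Total e_ss = 323/10500.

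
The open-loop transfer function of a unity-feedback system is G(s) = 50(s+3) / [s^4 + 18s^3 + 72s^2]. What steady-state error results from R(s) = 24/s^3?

The denominator has no term below 72s^2 — 2 poles at s=0, type 2.
K_a = lim_{s→0} s^2·G(s) = 50·3 / 72 = 25/12.
r(t) = 12t^2 gives R(s) = 24/s^3.
e_ss = 24/K_a = 24/(25/12) = 11.52.

11.52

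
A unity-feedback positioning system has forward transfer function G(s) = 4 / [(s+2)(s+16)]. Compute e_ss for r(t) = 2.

16/9

System type = 0 (no poles at s=0).
K_p = lim_{s→0} G(s) = 4 / (2·16) = 0.125.
e_ss = 2/(1 + K_p) = 2/1.125 = 16/9.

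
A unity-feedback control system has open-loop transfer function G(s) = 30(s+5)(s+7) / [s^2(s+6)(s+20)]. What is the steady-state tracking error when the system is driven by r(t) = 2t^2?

16/35

G(s) has two factors of s in the denominator, so the system is type 2.
K_a = lim_{s→0} s^2·G(s) = 30·5·7 / (6·20) = 8.75.
r(t) = 2t^2 gives R(s) = 4/s^3.
e_ss = 4/K_a = 4/8.75 = 16/35.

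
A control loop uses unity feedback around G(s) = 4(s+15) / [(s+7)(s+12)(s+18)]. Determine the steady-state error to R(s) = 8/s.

G(s) has no factors of s in the denominator, so the system is type 0.
K_p = lim_{s→0} G(s) = 4·15 / (7·12·18) = 5/126.
e_ss = 8/(1 + K_p) = 8/(131/126) = 1008/131.

1008/131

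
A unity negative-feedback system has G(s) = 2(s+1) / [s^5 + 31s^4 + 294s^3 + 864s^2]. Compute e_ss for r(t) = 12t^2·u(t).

Lowest-order denominator term is 864s^2, so the open loop has 2 poles at the origin → type 2 system.
K_a = lim_{s→0} s^2·G(s) = 2·1 / 864 = 1/432.
r(t) = 12t^2 gives R(s) = 24/s^3.
e_ss = 24/K_a = 24/(1/432) = 10368.

10368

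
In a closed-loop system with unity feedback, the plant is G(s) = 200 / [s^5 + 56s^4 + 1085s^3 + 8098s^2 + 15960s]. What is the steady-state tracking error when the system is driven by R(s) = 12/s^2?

Lowest-order denominator term is 15960s, so the open loop has 1 pole at the origin → type 1 system.
K_v = lim_{s→0} s·G(s) = 200 / 15960 = 5/399.
e_ss = 12/K_v = 12/(5/399) = 957.6.

957.6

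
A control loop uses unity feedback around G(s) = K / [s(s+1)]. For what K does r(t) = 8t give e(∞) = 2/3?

12

System type = 1 (one pole at s=0).
K_v = lim_{s→0} s·G(s) = K / (1) = 1·K.
e_ss = 8/K_v = 2/3 ⇒ K_v = 12 ⇒ K = 12/1 = 12.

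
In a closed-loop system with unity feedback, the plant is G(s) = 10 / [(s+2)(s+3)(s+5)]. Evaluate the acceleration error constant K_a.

The open loop has no poles at the origin → type 0 system.
K_a = lim_{s→0} s^2·G(s) = 0 (the extra factor of s kills the finite limit).

0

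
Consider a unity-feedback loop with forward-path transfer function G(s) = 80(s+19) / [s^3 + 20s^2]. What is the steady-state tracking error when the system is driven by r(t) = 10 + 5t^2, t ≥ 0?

5/38

The denominator has no term below 20s^2 — 2 poles at s=0, type 2. Taking each input component in turn:
  • 10: tracked with zero error.
  • 5t^2: e_ss = 10/K_a with K_a=76 → 5/38.
Total e_ss = 5/38.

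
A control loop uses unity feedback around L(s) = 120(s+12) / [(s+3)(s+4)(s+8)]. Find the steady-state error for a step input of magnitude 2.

The open loop has no poles at the origin → type 0 system.
K_p = lim_{s→0} L(s) = 120·12 / (3·4·8) = 15.
e_ss = 2/(1 + K_p) = 2/16 = 0.125.

0.125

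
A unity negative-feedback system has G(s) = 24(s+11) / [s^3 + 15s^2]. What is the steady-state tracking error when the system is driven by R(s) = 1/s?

Factoring s^2 from the denominator leaves a polynomial with constant term 15, so the system is type 2.
K_p = ∞ for a type-2 system; e_ss to a step is zero.

0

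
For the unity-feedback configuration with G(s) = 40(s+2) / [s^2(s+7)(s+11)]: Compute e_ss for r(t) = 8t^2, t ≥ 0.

15.4

Two free integrators in G(s): this is a type 2 system.
K_a = lim_{s→0} s^2·G(s) = 40·2 / (7·11) = 80/77.
r(t) = 8t^2 gives R(s) = 16/s^3.
e_ss = 16/K_a = 16/(80/77) = 15.4.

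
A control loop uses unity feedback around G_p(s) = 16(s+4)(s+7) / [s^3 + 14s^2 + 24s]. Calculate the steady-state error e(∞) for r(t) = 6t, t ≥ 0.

9/28

Factoring s from the denominator leaves a polynomial with constant term 24, so the system is type 1.
K_v = lim_{s→0} s·G_p(s) = 16·4·7 / 24 = 56/3.
e_ss = 6/K_v = 6/(56/3) = 9/28.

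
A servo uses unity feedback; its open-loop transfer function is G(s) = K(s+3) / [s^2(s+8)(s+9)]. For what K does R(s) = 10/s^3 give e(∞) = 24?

10

G(s) has two factors of s in the denominator, so the system is type 2.
K_a = lim_{s→0} s^2·G(s) = K·3 / (8·9) = (1/24)·K.
e_ss = 10/K_a = 24 ⇒ K_a = 5/12 ⇒ K = (5/12)/(1/24) = 10.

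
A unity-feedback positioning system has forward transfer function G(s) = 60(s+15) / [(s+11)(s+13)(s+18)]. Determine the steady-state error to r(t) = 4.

572/193

System type = 0 (no poles at s=0).
K_p = lim_{s→0} G(s) = 60·15 / (11·13·18) = 50/143.
e_ss = 4/(1 + K_p) = 4/(193/143) = 572/193.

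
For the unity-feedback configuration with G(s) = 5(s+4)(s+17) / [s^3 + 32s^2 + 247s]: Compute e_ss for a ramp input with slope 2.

The denominator has no term below 247s — 1 pole at s=0, type 1.
K_v = lim_{s→0} s·G(s) = 5·4·17 / 247 = 340/247.
e_ss = 2/K_v = 2/(340/247) = 247/170.

247/170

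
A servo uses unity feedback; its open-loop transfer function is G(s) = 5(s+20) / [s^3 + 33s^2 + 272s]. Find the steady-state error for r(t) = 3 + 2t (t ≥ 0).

5.44

Factoring s from the denominator leaves a polynomial with constant term 272, so the system is type 1. Treating each term separately:
  • 3: tracked with zero error.
  • 2t: e_ss = 2/K_v with K_v=25/68 → 5.44.
Total e_ss = 5.44.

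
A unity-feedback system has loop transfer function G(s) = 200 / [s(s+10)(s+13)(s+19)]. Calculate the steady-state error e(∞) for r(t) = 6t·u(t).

74.1

System type = 1 (one pole at s=0).
K_v = lim_{s→0} s·G(s) = 200 / (10·13·19) = 20/247.
e_ss = 6/K_v = 6/(20/247) = 74.1.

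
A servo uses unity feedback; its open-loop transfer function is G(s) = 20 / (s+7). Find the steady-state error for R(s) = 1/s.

7/27

No free integrators in G(s): this is a type 0 system.
K_p = lim_{s→0} G(s) = 20 / (7) = 20/7.
e_ss = 1/(1 + K_p) = 1/(27/7) = 7/27.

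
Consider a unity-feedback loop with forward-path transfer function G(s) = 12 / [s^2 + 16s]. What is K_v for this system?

0.75

Lowest-order denominator term is 16s, so the open loop has 1 pole at the origin → type 1 system.
K_v = lim_{s→0} s·G(s) = 12 / 16 = 0.75.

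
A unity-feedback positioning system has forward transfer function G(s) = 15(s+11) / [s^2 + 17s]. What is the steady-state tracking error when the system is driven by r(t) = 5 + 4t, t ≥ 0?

68/165

Factoring s from the denominator leaves a polynomial with constant term 17, so the system is type 1. By superposition:
  • 5: tracked with zero error.
  • 4t: e_ss = 4/K_v with K_v=165/17 → 68/165.
Total e_ss = 68/165.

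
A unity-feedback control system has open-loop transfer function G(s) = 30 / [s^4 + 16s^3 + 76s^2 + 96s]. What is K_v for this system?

The denominator has no term below 96s — 1 pole at s=0, type 1.
K_v = lim_{s→0} s·G(s) = 30 / 96 = 0.3125.

0.3125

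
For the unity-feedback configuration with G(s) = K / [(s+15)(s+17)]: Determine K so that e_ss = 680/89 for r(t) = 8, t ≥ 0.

The open loop has no poles at the origin → type 0 system.
K_p = lim_{s→0} G(s) = K / (15·17) = (1/255)·K.
e_ss = 8/(1 + K_p) = 680/89 ⇒ 1 + (1/255)·K = 89/85 ⇒ K = 12.

12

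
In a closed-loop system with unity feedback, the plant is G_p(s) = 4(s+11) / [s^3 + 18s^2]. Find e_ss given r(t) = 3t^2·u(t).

The denominator has no term below 18s^2 — 2 poles at s=0, type 2.
K_a = lim_{s→0} s^2·G_p(s) = 4·11 / 18 = 22/9.
r(t) = 3t^2 gives R(s) = 6/s^3.
e_ss = 6/K_a = 6/(22/9) = 27/11.

27/11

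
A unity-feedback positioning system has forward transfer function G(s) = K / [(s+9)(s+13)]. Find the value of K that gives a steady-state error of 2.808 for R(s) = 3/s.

No free integrators in G(s): this is a type 0 system.
K_p = lim_{s→0} G(s) = K / (9·13) = (1/117)·K.
e_ss = 3/(1 + K_p) = 2.808 ⇒ 1 + (1/117)·K = 125/117 ⇒ K = 8.

8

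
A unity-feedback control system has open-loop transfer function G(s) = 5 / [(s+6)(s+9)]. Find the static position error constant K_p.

System type = 0 (no poles at s=0).
K_p = lim_{s→0} G(s) = 5 / (6·9) = 5/54.

5/54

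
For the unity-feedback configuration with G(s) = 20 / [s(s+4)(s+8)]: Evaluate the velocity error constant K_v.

One free integrator in G(s): this is a type 1 system.
K_v = lim_{s→0} s·G(s) = 20 / (4·8) = 0.625.

0.625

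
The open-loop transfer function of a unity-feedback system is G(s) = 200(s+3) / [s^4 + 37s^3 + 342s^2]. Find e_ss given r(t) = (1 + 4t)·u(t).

0

The denominator has no term below 342s^2 — 2 poles at s=0, type 2. Treating each term separately:
  • 1: tracked with zero error.
  • 4t: tracked with zero error.
Total e_ss = 0.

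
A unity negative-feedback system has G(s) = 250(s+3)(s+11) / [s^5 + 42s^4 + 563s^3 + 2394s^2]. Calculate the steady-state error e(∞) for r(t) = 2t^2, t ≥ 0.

1596/1375

Lowest-order denominator term is 2394s^2, so the open loop has 2 poles at the origin → type 2 system.
K_a = lim_{s→0} s^2·G(s) = 250·3·11 / 2394 = 1375/399.
r(t) = 2t^2 gives R(s) = 4/s^3.
e_ss = 4/K_a = 4/(1375/399) = 1596/1375.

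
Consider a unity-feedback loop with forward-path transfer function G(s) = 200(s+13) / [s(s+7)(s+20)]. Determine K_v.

System type = 1 (one pole at s=0).
K_v = lim_{s→0} s·G(s) = 200·13 / (7·20) = 130/7.

130/7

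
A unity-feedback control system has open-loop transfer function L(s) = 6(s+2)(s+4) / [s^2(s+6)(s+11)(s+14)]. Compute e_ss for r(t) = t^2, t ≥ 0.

38.5

L(s) has two factors of s in the denominator, so the system is type 2.
K_a = lim_{s→0} s^2·L(s) = 6·2·4 / (6·11·14) = 4/77.
r(t) = t^2 gives R(s) = 2/s^3.
e_ss = 2/K_a = 2/(4/77) = 38.5.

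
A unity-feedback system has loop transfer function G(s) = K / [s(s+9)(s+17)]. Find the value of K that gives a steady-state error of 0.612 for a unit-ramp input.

250

One free integrator in G(s): this is a type 1 system.
K_v = lim_{s→0} s·G(s) = K / (9·17) = (1/153)·K.
e_ss = 1/K_v = 0.612 ⇒ K_v = 250/153 ⇒ K = (250/153)/(1/153) = 250.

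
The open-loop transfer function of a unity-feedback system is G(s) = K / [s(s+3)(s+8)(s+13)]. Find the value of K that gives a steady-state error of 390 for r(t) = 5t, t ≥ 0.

One free integrator in G(s): this is a type 1 system.
K_v = lim_{s→0} s·G(s) = K / (3·8·13) = (1/312)·K.
e_ss = 5/K_v = 390 ⇒ K_v = 1/78 ⇒ K = (1/78)/(1/312) = 4.

4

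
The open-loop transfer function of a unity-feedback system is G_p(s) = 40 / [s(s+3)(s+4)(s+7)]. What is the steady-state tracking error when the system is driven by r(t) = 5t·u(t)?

G_p(s) has one factor of s in the denominator, so the system is type 1.
K_v = lim_{s→0} s·G_p(s) = 40 / (3·4·7) = 10/21.
e_ss = 5/K_v = 5/(10/21) = 10.5.

10.5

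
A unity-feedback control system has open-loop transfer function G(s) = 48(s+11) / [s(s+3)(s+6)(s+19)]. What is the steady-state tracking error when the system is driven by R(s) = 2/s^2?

57/44

One free integrator in G(s): this is a type 1 system.
K_v = lim_{s→0} s·G(s) = 48·11 / (3·6·19) = 88/57.
e_ss = 2/K_v = 2/(88/57) = 57/44.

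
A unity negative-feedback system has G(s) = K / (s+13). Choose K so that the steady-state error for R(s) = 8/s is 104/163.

System type = 0 (no poles at s=0).
K_p = lim_{s→0} G(s) = K / (13) = (1/13)·K.
e_ss = 8/(1 + K_p) = 104/163 ⇒ 1 + (1/13)·K = 163/13 ⇒ K = 150.

150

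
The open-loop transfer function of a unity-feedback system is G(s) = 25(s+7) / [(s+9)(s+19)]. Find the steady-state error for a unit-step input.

171/346

No free integrators in G(s): this is a type 0 system.
K_p = lim_{s→0} G(s) = 25·7 / (9·19) = 175/171.
e_ss = 1/(1 + K_p) = 1/(346/171) = 171/346.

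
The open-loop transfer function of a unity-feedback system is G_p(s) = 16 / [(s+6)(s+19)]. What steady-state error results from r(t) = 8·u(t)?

G_p(s) has no factors of s in the denominator, so the system is type 0.
K_p = lim_{s→0} G_p(s) = 16 / (6·19) = 8/57.
e_ss = 8/(1 + K_p) = 8/(65/57) = 456/65.

456/65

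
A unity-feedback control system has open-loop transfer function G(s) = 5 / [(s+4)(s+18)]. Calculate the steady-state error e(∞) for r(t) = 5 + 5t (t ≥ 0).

infinity

System type = 0 (no poles at s=0). Treating each term separately:
  • 5: e_ss = 5/(1+K_p) with K_p=5/72 → 360/77.
  • 5t: a type-0 system cannot track it, e_ss → ∞.
The unbounded component dominates.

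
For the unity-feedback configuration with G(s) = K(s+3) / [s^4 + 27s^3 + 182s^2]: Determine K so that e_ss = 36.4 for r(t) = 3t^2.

10

Lowest-order denominator term is 182s^2, so the open loop has 2 poles at the origin → type 2 system.
K_a = lim_{s→0} s^2·G(s) = K·3 / 182 = (3/182)·K.
e_ss = 6/K_a = 36.4 ⇒ K_a = 15/91 ⇒ K = (15/91)/(3/182) = 10.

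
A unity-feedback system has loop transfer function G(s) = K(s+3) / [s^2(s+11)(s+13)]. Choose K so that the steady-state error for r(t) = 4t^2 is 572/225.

150

The open loop has two poles at the origin → type 2 system.
K_a = lim_{s→0} s^2·G(s) = K·3 / (11·13) = (3/143)·K.
e_ss = 8/K_a = 572/225 ⇒ K_a = 450/143 ⇒ K = (450/143)/(3/143) = 150.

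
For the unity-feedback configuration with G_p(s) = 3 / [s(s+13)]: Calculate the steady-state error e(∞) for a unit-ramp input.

13/3

The open loop has one pole at the origin → type 1 system.
K_v = lim_{s→0} s·G_p(s) = 3 / (13) = 3/13.
e_ss = 1/K_v = 1/(3/13) = 13/3.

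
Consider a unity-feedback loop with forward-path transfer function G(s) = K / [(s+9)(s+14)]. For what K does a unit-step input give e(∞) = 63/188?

No free integrators in G(s): this is a type 0 system.
K_p = lim_{s→0} G(s) = K / (9·14) = (1/126)·K.
e_ss = 1/(1 + K_p) = 63/188 ⇒ 1 + (1/126)·K = 188/63 ⇒ K = 250.

250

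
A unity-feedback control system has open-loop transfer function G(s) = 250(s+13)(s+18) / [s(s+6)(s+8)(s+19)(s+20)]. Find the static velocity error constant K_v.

975/304

The open loop has one pole at the origin → type 1 system.
K_v = lim_{s→0} s·G(s) = 250·13·18 / (6·8·19·20) = 975/304.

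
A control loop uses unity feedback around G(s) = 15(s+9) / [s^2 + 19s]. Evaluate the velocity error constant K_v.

Lowest-order denominator term is 19s, so the open loop has 1 pole at the origin → type 1 system.
K_v = lim_{s→0} s·G(s) = 15·9 / 19 = 135/19.

135/19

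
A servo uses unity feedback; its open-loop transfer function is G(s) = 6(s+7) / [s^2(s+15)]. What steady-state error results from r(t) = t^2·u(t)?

5/7

G(s) has two factors of s in the denominator, so the system is type 2.
K_a = lim_{s→0} s^2·G(s) = 6·7 / (15) = 2.8.
r(t) = t^2 gives R(s) = 2/s^3.
e_ss = 2/K_a = 2/2.8 = 5/7.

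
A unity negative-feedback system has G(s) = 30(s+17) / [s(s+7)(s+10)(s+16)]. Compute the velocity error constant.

51/112

System type = 1 (one pole at s=0).
K_v = lim_{s→0} s·G(s) = 30·17 / (7·10·16) = 51/112.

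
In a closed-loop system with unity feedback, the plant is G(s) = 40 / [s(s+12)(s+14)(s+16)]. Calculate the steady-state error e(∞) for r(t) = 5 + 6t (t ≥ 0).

403.2

The open loop has one pole at the origin → type 1 system. Taking each input component in turn:
  • 5: tracked with zero error.
  • 6t: e_ss = 6/K_v with K_v=5/336 → 403.2.
Total e_ss = 403.2.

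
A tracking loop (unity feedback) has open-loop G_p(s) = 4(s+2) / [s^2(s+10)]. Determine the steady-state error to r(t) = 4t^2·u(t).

10

Two free integrators in G_p(s): this is a type 2 system.
K_a = lim_{s→0} s^2·G_p(s) = 4·2 / (10) = 0.8.
r(t) = 4t^2 gives R(s) = 8/s^3.
e_ss = 8/K_a = 8/0.8 = 10.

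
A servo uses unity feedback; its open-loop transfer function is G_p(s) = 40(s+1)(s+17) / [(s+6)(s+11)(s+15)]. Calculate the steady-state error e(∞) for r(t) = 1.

99/167

G_p(s) has no factors of s in the denominator, so the system is type 0.
K_p = lim_{s→0} G_p(s) = 40·1·17 / (6·11·15) = 68/99.
e_ss = 1/(1 + K_p) = 1/(167/99) = 99/167.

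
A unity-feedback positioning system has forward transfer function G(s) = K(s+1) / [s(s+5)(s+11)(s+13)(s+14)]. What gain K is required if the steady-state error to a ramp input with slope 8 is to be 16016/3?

15

G(s) has one factor of s in the denominator, so the system is type 1.
K_v = lim_{s→0} s·G(s) = K·1 / (5·11·13·14) = (1/10010)·K.
e_ss = 8/K_v = 16016/3 ⇒ K_v = 3/2002 ⇒ K = (3/2002)/(1/10010) = 15.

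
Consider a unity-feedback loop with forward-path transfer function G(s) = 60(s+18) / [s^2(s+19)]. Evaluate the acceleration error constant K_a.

1080/19

The open loop has two poles at the origin → type 2 system.
K_a = lim_{s→0} s^2·G(s) = 60·18 / (19) = 1080/19.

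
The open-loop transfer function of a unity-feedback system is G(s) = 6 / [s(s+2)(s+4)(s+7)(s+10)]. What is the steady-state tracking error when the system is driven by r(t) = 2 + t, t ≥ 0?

One free integrator in G(s): this is a type 1 system. Taking each input component in turn:
  • 2: tracked with zero error.
  • t: e_ss = 1/K_v with K_v=3/280 → 280/3.
Total e_ss = 280/3.

280/3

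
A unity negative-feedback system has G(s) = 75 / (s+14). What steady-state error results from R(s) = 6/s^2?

infinity

No free integrators in G(s): this is a type 0 system.
K_v = lim_{s→0} s·G(s) = 0; the steady-state error to this ramp input grows without bound.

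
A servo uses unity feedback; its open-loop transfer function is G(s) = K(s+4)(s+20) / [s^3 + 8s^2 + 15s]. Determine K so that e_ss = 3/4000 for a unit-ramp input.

250

Factoring s from the denominator leaves a polynomial with constant term 15, so the system is type 1.
K_v = lim_{s→0} s·G(s) = K·4·20 / 15 = (16/3)·K.
e_ss = 1/K_v = 3/4000 ⇒ K_v = 4000/3 ⇒ K = (4000/3)/(16/3) = 250.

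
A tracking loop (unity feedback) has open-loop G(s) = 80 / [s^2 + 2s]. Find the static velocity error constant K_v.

40

The denominator has no term below 2s — 1 pole at s=0, type 1.
K_v = lim_{s→0} s·G(s) = 80 / 2 = 40.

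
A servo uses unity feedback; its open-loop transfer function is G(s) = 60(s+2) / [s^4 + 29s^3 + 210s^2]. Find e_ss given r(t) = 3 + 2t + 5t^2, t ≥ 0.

17.5

The denominator has no term below 210s^2 — 2 poles at s=0, type 2. By superposition:
  • 3: tracked with zero error.
  • 2t: tracked with zero error.
  • 5t^2: e_ss = 10/K_a with K_a=4/7 → 17.5.
Total e_ss = 17.5.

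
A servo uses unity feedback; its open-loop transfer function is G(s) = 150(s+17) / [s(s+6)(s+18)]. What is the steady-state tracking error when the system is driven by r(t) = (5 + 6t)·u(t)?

One free integrator in G(s): this is a type 1 system. Taking each input component in turn:
  • 5: tracked with zero error.
  • 6t: e_ss = 6/K_v with K_v=425/18 → 108/425.
Total e_ss = 108/425.

108/425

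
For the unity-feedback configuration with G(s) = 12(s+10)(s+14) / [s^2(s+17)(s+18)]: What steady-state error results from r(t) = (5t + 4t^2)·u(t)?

System type = 2 (two poles at s=0). Treating each term separately:
  • 5t: tracked with zero error.
  • 4t^2: e_ss = 8/K_a with K_a=280/51 → 51/35.
Total e_ss = 51/35.

51/35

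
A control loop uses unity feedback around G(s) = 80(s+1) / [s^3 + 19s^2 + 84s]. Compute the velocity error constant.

The denominator has no term below 84s — 1 pole at s=0, type 1.
K_v = lim_{s→0} s·G(s) = 80·1 / 84 = 20/21.

20/21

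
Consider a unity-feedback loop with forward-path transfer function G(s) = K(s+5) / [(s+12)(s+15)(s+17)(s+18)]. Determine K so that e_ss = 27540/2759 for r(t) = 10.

No free integrators in G(s): this is a type 0 system.
K_p = lim_{s→0} G(s) = K·5 / (12·15·17·18) = (1/11016)·K.
e_ss = 10/(1 + K_p) = 27540/2759 ⇒ 1 + (1/11016)·K = 2759/2754 ⇒ K = 20.

20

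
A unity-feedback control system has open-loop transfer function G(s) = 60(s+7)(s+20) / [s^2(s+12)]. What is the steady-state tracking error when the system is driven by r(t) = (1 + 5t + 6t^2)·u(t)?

3/175

G(s) has two factors of s in the denominator, so the system is type 2. By superposition:
  • 1: tracked with zero error.
  • 5t: tracked with zero error.
  • 6t^2: e_ss = 12/K_a with K_a=700 → 3/175.
Total e_ss = 3/175.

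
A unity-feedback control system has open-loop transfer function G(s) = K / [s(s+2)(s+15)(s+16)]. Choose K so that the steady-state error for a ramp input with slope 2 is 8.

G(s) has one factor of s in the denominator, so the system is type 1.
K_v = lim_{s→0} s·G(s) = K / (2·15·16) = (1/480)·K.
e_ss = 2/K_v = 8 ⇒ K_v = 0.25 ⇒ K = 0.25/(1/480) = 120.

120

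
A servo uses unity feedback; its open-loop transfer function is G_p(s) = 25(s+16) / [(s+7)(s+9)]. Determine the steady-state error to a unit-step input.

63/463

No free integrators in G_p(s): this is a type 0 system.
K_p = lim_{s→0} G_p(s) = 25·16 / (7·9) = 400/63.
e_ss = 1/(1 + K_p) = 1/(463/63) = 63/463.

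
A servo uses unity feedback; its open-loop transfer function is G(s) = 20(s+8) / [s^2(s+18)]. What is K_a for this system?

The open loop has two poles at the origin → type 2 system.
K_a = lim_{s→0} s^2·G(s) = 20·8 / (18) = 80/9.

80/9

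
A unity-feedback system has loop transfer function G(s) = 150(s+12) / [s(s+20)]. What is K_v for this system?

90

System type = 1 (one pole at s=0).
K_v = lim_{s→0} s·G(s) = 150·12 / (20) = 90.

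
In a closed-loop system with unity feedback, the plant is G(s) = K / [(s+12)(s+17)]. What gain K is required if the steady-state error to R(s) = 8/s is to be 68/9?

The open loop has no poles at the origin → type 0 system.
K_p = lim_{s→0} G(s) = K / (12·17) = (1/204)·K.
e_ss = 8/(1 + K_p) = 68/9 ⇒ 1 + (1/204)·K = 18/17 ⇒ K = 12.

12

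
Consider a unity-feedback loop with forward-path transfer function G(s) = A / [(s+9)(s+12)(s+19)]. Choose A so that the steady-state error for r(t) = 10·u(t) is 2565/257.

4

No free integrators in G(s): this is a type 0 system.
K_p = lim_{s→0} G(s) = A / (9·12·19) = (1/2052)·A.
e_ss = 10/(1 + K_p) = 2565/257 ⇒ 1 + (1/2052)·A = 514/513 ⇒ A = 4.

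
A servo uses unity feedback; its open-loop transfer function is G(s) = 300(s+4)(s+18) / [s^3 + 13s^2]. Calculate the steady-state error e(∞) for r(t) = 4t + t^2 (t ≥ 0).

Factoring s^2 from the denominator leaves a polynomial with constant term 13, so the system is type 2. Taking each input component in turn:
  • 4t: tracked with zero error.
  • t^2: e_ss = 2/K_a with K_a=21600/13 → 13/10800.
Total e_ss = 13/10800.

13/10800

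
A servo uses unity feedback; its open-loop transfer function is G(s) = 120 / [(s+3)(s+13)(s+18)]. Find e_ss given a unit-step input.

117/137

G(s) has no factors of s in the denominator, so the system is type 0.
K_p = lim_{s→0} G(s) = 120 / (3·13·18) = 20/117.
e_ss = 1/(1 + K_p) = 1/(137/117) = 117/137.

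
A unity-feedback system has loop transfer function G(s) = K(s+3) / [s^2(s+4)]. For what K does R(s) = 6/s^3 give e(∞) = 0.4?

20

The open loop has two poles at the origin → type 2 system.
K_a = lim_{s→0} s^2·G(s) = K·3 / (4) = 0.75·K.
e_ss = 6/K_a = 0.4 ⇒ K_a = 15 ⇒ K = 15/0.75 = 20.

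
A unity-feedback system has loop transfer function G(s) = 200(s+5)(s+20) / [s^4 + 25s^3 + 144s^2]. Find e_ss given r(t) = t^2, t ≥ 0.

Lowest-order denominator term is 144s^2, so the open loop has 2 poles at the origin → type 2 system.
K_a = lim_{s→0} s^2·G(s) = 200·5·20 / 144 = 1250/9.
r(t) = t^2 gives R(s) = 2/s^3.
e_ss = 2/K_a = 2/(1250/9) = 0.0144.

0.0144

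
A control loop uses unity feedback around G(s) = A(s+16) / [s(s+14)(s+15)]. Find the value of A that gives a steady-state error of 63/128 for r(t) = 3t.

One free integrator in G(s): this is a type 1 system.
K_v = lim_{s→0} s·G(s) = A·16 / (14·15) = (8/105)·A.
e_ss = 3/K_v = 63/128 ⇒ K_v = 128/21 ⇒ A = (128/21)/(8/105) = 80.

80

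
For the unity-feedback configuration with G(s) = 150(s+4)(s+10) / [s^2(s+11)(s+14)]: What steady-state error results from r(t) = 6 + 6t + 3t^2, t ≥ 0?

0.154

The open loop has two poles at the origin → type 2 system. By superposition:
  • 6: tracked with zero error.
  • 6t: tracked with zero error.
  • 3t^2: e_ss = 6/K_a with K_a=3000/77 → 0.154.
Total e_ss = 0.154.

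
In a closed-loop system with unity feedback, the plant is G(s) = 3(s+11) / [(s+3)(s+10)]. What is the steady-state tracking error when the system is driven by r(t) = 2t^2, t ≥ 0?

infinity

G(s) has no factors of s in the denominator, so the system is type 0.
For a type-0 system K_a = 0, so e_ss to a parabolic input is unbounded.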